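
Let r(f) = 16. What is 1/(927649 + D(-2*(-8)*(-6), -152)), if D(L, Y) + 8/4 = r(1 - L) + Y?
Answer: 1/927511 ≈ 1.0782e-6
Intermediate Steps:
D(L, Y) = 14 + Y (D(L, Y) = -2 + (16 + Y) = 14 + Y)
1/(927649 + D(-2*(-8)*(-6), -152)) = 1/(927649 + (14 - 152)) = 1/(927649 - 138) = 1/927511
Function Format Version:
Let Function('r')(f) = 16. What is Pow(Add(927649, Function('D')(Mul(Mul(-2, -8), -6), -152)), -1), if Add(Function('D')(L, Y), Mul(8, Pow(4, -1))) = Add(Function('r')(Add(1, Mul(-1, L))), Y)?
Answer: Rational(1, 927511) ≈ 1.0782e-6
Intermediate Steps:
Function('D')(L, Y) = Add(14, Y) (Function('D')(L, Y) = Add(-2, Add(16, Y)) = Add(14, Y))
Pow(Add(927649, Function('D')(Mul(Mul(-2, -8), -6), -152)), -1) = Pow(Add(927649, Add(14, -152)), -1) = Pow(Add(927649, -138), -1) = Pow(927511, -1) = Rational(1, 927511)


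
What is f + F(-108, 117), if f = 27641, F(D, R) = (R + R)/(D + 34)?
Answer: 1022600/37 ≈ 27638.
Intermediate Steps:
F(D, R) = 2*R/(34 + D) (F(D, R) = (2*R)/(34 + D) = 2*R/(34 + D))
f + F(-108, 117) = 27641 + 2*117/(34 - 108) = 27641 + 2*117/(-74) = 27641 + 2*117*(-1/74) = 27641 - 117/37 = 1022600/37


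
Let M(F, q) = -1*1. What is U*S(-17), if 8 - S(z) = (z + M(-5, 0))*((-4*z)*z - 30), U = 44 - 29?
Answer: -320100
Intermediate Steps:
M(F, q) = -1
U = 15
S(z) = 8 - (-1 + z)*(-30 - 4*z**2) (S(z) = 8 - (z - 1)*((-4*z)*z - 30) = 8 - (-1 + z)*(-4*z**2 - 30) = 8 - (-1 + z)*(-30 - 4*z**2))
U*S(-17) = 15*(-22 - 4*(-17)**2 + 4*(-17)**3 + 30*(-17)) = 15*(-22 - 4*289 + 4*(-4913) - 510) = 15*(-22 - 1156 - 19652 - 510) = 15*(-21340) = -320100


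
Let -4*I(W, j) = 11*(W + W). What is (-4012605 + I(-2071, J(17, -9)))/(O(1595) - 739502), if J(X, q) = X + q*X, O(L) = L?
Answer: 8002429/1475814 ≈ 5.4224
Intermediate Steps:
J(X, q) = X + X*q
I(W, j) = -11*W/2 (I(W, j) = -11*(W + W)/4 = -11*2*W/4 = -11*W/2)
(-4012605 + I(-2071, J(17, -9)))/(O(1595) - 739502) = (-4012605 - 11/2*(-2071))/(1595 - 739502) = (-4012605 + 22781/2)/(-737907) = -8002429/2*(-1/737907) = 8002429/1475814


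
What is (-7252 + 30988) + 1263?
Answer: 24999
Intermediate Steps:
(-7252 + 30988) + 1263 = 23736 + 1263 = 24999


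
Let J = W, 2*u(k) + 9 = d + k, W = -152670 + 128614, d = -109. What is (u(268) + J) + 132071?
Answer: 108090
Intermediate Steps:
W = -24056
u(k) = -59 + k/2 (u(k) = -9/2 + (-109 + k)/2 = -9/2 + (-109/2 + k/2) = -59 + k/2)
J = -24056
(u(268) + J) + 132071 = ((-59 + (½)*268) - 24056) + 132071 = ((-59 + 134) - 24056) + 132071 = (75 - 24056) + 132071 = -23981 + 132071 = 108090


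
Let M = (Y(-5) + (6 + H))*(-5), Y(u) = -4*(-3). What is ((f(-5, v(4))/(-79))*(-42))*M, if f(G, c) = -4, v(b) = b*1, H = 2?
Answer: 16800/79 ≈ 212.66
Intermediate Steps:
v(b) = b
Y(u) = 12
M = -100 (M = (12 + (6 + 2))*(-5) = (12 + 8)*(-5) = 20*(-5) = -100)
((f(-5, v(4))/(-79))*(-42))*M = (-4/(-79)*(-42))*(-100) = (-4*(-1/79)*(-42))*(-100) = ((4/79)*(-42))*(-100) = -168/79*(-100) = 16800/79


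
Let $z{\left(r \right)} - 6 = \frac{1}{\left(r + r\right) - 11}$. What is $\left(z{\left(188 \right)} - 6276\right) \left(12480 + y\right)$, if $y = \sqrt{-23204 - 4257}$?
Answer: $- \frac{5712218304}{73} - \frac{2288549 i \sqrt{27461}}{365} \approx -7.825 \cdot 10^{7} - 1.039 \cdot 10^{6} i$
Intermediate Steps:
$y = i \sqrt{27461}$ ($y = \sqrt{-27461} = i \sqrt{27461} \approx 165.71 i$)
$z{\left(r \right)} = 6 + \frac{1}{-11 + 2 r}$ ($z{\left(r \right)} = 6 + \frac{1}{\left(r + r\right) - 11} = 6 + \frac{1}{2 r - 11} = 6 + \frac{1}{-11 + 2 r}$)
$\left(z{\left(188 \right)} - 6276\right) \left(12480 + y\right) = \left(\frac{-65 + 12 \cdot 188}{-11 + 2 \cdot 188} - 6276\right) \left(12480 + i \sqrt{27461}\right) = \left(\frac{-65 + 2256}{-11 + 376} - 6276\right) \left(12480 + i \sqrt{27461}\right) = \left(\frac{1}{365} \cdot 2191 - 6276\right) \left(12480 + i \sqrt{27461}\right) = \left(\frac{2191}{365} - 6276\right) \left(12480 + i \sqrt{27461}\right) = - \frac{2288549 \left(12480 + i \sqrt{27461}\right)}{365} = - \frac{5712218304}{73} - \frac{2288549 i \sqrt{27461}}{365}$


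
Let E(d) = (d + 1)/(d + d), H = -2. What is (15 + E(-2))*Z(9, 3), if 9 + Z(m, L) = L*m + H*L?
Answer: 183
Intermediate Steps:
E(d) = (1 + d)/(2*d) (E(d) = (1 + d)/((2*d)) = (1 + d)*(1/(2*d)) = (1 + d)/(2*d))
Z(m, L) = -9 - 2*L + L*m (Z(m, L) = -9 + (L*m - 2*L) = -9 + (-2*L + L*m) = -9 - 2*L + L*m)
(15 + E(-2))*Z(9, 3) = (15 + (1/2)*(1 - 2)/(-2))*(-9 - 2*3 + 3*9) = (15 + (1/2)*(-1/2)*(-1))*(-9 - 6 + 27) = (15 + 1/4)*12 = (61/4)*12 = 183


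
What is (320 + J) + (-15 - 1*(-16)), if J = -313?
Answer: 8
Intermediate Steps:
(320 + J) + (-15 - 1*(-16)) = (320 - 313) + (-15 - 1*(-16)) = 7 + (-15 + 16) = 7 + 1 = 8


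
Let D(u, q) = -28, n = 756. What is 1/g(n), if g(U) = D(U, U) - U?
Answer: -1/784 ≈ -0.0012755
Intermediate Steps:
g(U) = -28 - U
1/g(n) = 1/(-28 - 1*756) = 1/(-28 - 756) = 1/(-784) = -1/784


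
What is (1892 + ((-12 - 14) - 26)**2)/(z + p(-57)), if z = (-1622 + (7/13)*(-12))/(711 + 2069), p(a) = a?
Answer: -16609944/208115 ≈ -79.811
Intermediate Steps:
z = -2117/3614 (z = (-1622 + (7*(1/13))*(-12))/2780 = (-1622 + (7/13)*(-12))*(1/2780) = (-1622 - 84/13)*(1/2780) = -21170/13*1/2780 = -2117/3614 ≈ -0.58578)
(1892 + ((-12 - 14) - 26)**2)/(z + p(-57)) = (1892 + ((-12 - 14) - 26)**2)/(-2117/3614 - 57) = (1892 + (-26 - 26)**2)/(-208115/3614) = (1892 + (-52)**2)*(-3614/208115) = (1892 + 2704)*(-3614/208115) = 4596*(-3614/208115) = -16609944/208115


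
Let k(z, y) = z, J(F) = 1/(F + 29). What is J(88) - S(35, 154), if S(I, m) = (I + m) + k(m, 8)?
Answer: -40130/117 ≈ -342.99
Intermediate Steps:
J(F) = 1/(29 + F)
S(I, m) = I + 2*m (S(I, m) = (I + m) + m = I + 2*m)
J(88) - S(35, 154) = 1/(29 + 88) - (35 + 2*154) = 1/117 - (35 + 308) = 1/117 - 1*343 = 1/117 - 343 = -40130/117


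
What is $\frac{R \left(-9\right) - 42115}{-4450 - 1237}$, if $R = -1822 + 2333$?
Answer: $\frac{46714}{5687} \approx 8.2142$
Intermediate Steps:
$R = 511$
$\frac{R \left(-9\right) - 42115}{-4450 - 1237} = \frac{511 \left(-9\right) - 42115}{-4450 - 1237} = \frac{-4599 - 42115}{-5687} = \left(-46714\right) \left(- \frac{1}{5687}\right) = \frac{46714}{5687}$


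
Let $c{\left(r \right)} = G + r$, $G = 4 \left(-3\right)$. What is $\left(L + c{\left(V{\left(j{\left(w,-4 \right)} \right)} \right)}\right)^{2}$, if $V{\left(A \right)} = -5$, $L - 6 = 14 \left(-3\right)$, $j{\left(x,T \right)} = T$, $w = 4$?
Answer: $2809$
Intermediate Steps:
$L = -36$ ($L = 6 + 14 \left(-3\right) = 6 - 42 = -36$)
$G = -12$
$c{\left(r \right)} = -12 + r$
$\left(L + c{\left(V{\left(j{\left(w,-4 \right)} \right)} \right)}\right)^{2} = \left(-36 - 17\right)^{2} = \left(-53\right)^{2} = 2809$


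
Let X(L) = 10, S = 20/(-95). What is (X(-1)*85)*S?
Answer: -3400/19 ≈ -178.95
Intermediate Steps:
S = -4/19 (S = 20*(-1/95) = -4/19 ≈ -0.21053)
(X(-1)*85)*S = (10*85)*(-4/19) = 850*(-4/19) = -3400/19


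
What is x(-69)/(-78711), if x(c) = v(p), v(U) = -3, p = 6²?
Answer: 1/26237 ≈ 3.8114e-5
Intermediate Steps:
p = 36
x(c) = -3
x(-69)/(-78711) = -3/(-78711) = -3*(-1/78711) = 1/26237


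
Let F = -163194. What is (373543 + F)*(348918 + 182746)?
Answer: 111834990736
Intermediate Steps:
(373543 + F)*(348918 + 182746) = (373543 - 163194)*(348918 + 182746) = 210349*531664 = 111834990736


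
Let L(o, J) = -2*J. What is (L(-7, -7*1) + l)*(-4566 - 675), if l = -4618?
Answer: 24129564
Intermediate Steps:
(L(-7, -7*1) + l)*(-4566 - 675) = (-(-14) - 4618)*(-4566 - 675) = (-2*(-7) - 4618)*(-5241) = (14 - 4618)*(-5241) = -4604*(-5241) = 24129564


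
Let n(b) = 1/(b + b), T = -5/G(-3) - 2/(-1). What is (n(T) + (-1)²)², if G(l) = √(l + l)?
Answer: 25*(-I + 2*√6)/(2*(I + 20*√6)) ≈ 1.2443 - 0.28055*I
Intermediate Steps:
G(l) = √2*√l (G(l) = √(2*l) = √2*√l)
T = 2 + 5*I*√6/6 (T = -5*(-I*√6/6) - 2/(-1) = -5*(-I*√6/6) - 2*(-1) = -5*(-I*√6/6) + 2 = -(-5)*I*√6/6 + 2 = 5*I*√6/6 + 2 = 2 + 5*I*√6/6 ≈ 2.0 + 2.0412*I)
n(b) = 1/(2*b)
(n(T) + (-1)²)² = (1/(2*(2 + 5*I*√6/6)) + (-1)²)² = (1/(2*(2 + 5*I*√6/6)) + 1)² = (1 + 1/(2*(2 + 5*I*√6/6)))²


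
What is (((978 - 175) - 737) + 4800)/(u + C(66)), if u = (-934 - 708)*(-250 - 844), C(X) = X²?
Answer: 2433/900352 ≈ 0.0027023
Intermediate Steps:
u = 1796348 (u = -1642*(-1094) = 1796348)
(((978 - 175) - 737) + 4800)/(u + C(66)) = (((978 - 175) - 737) + 4800)/(1796348 + 66²) = ((803 - 737) + 4800)/(1796348 + 4356) = (66 + 4800)/1800704 = 4866*(1/1800704) = 2433/900352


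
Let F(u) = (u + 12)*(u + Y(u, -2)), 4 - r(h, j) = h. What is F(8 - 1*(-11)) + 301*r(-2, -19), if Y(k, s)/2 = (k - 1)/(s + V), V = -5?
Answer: 15649/7 ≈ 2235.6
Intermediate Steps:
r(h, j) = 4 - h
Y(k, s) = 2*(-1 + k)/(-5 + s) (Y(k, s) = 2*((k - 1)/(s - 5)) = 2*((-1 + k)/(-5 + s)) = 2*(-1 + k)/(-5 + s))
F(u) = (12 + u)*(2/7 + 5*u/7) (F(u) = (u + 12)*(u + 2*(-1 + u)/(-5 - 2)) = (12 + u)*(u + 2*(-1 + u)/(-7)) = (12 + u)*(u + 2*(-⅐)*(-1 + u)) = (12 + u)*(u + (2/7 - 2*u/7)) = (12 + u)*(2/7 + 5*u/7))
F(8 - 1*(-11)) + 301*r(-2, -19) = (24/7 + 5*(8 - 1*(-11))²/7 + 62*(8 - 1*(-11))/7) + 301*(4 - 1*(-2)) = (24/7 + 5*(8 + 11)²/7 + 62*(8 + 11)/7) + 301*(4 + 2) = (24/7 + (5/7)*19² + (62/7)*19) + 301*6 = (24/7 + (5/7)*361 + 1178/7) + 1806 = (24/7 + 1805/7 + 1178/7) + 1806 = 3007/7 + 1806 = 15649/7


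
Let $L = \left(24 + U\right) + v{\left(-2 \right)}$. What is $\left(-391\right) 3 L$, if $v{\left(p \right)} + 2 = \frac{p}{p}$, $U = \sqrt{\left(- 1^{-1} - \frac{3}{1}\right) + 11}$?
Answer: $-26979 - 1173 \sqrt{7} \approx -30082.0$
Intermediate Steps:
$U = \sqrt{7}$ ($U = \sqrt{\left(\left(-1\right) 1 - 3\right) + 11} = \sqrt{\left(-1 - 3\right) + 11} = \sqrt{-4 + 11} = \sqrt{7} \approx 2.6458$)
$v{\left(p \right)} = -1$ ($v{\left(p \right)} = -2 + \frac{p}{p} = -2 + 1 = -1$)
$L = 23 + \sqrt{7}$ ($L = \left(24 + \sqrt{7}\right) - 1 = 23 + \sqrt{7} \approx 25.646$)
$\left(-391\right) 3 L = \left(-391\right) 3 \left(23 + \sqrt{7}\right) = - 1173 \left(23 + \sqrt{7}\right) = -26979 - 1173 \sqrt{7}$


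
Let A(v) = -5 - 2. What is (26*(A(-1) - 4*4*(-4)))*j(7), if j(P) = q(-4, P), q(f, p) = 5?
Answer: 7410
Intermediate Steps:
j(P) = 5
A(v) = -7
(26*(A(-1) - 4*4*(-4)))*j(7) = (26*(-7 - 4*4*(-4)))*5 = (26*(-7 - 16*(-4)))*5 = (26*(-7 + 64))*5 = (26*57)*5 = 1482*5 = 7410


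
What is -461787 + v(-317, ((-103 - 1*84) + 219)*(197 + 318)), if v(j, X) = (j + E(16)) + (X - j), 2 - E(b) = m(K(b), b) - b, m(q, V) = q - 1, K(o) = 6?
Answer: -445294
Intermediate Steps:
m(q, V) = -1 + q
E(b) = -3 + b (E(b) = 2 - ((-1 + 6) - b) = 2 - (5 - b) = 2 + (-5 + b) = -3 + b)
v(j, X) = 13 + X (v(j, X) = (j + (-3 + 16)) + (X - j) = (j + 13) + (X - j) = (13 + j) + (X - j) = 13 + X)
-461787 + v(-317, ((-103 - 1*84) + 219)*(197 + 318)) = -461787 + (13 + ((-103 - 1*84) + 219)*(197 + 318)) = -461787 + (13 + ((-103 - 84) + 219)*515) = -461787 + (13 + (-187 + 219)*515) = -461787 + (13 + 32*515) = -461787 + (13 + 16480) = -461787 + 16493 = -445294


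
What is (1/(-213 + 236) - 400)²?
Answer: 84621601/529 ≈ 1.5997e+5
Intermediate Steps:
(1/(-213 + 236) - 400)² = (1/23 - 400)² = (-9199/23)² = 84621601/529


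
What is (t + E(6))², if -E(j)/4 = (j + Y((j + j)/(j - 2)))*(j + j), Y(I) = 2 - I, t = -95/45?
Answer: 4748041/81 ≈ 58618.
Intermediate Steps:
t = -19/9 (t = -95*1/45 = -19/9 ≈ -2.1111)
E(j) = -8*j*(2 + j - 2*j/(-2 + j)) (E(j) = -4*(j + (2 - (j + j)/(j - 2)))*(j + j) = -4*(j + (2 - 2*j/(-2 + j)))*2*j = -4*(2 + j - 2*j/(-2 + j))*2*j = -8*j*(2 + j - 2*j/(-2 + j)))
(t + E(6))² = (-19/9 + 8*6*(4 - 1*6² + 2*6)/(-2 + 6))² = (-19/9 + 8*6*(4 - 1*36 + 12)/4)² = (-19/9 + 8*6*(¼)*(4 - 36 + 12))² = (-19/9 + 8*6*(¼)*(-20))² = (-19/9 - 240)² = (-2179/9)² = 4748041/81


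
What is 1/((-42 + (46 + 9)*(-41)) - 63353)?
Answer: -1/65650 ≈ -1.5232e-5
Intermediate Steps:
1/((-42 + (46 + 9)*(-41)) - 63353) = 1/((-42 + 55*(-41)) - 63353) = 1/((-42 - 2255) - 63353) = 1/(-2297 - 63353) = 1/(-65650) = -1/65650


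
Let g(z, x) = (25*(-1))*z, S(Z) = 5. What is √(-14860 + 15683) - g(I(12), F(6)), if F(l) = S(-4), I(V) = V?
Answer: 300 + √823 ≈ 328.69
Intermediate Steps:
F(l) = 5
g(z, x) = -25*z
√(-14860 + 15683) - g(I(12), F(6)) = √(-14860 + 15683) - (-25)*12 = √823 - 1*(-300) = √823 + 300 = 300 + √823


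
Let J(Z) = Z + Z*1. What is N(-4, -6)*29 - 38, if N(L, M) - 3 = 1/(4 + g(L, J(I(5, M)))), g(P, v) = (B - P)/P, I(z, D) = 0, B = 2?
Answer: 303/5 ≈ 60.600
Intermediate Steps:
J(Z) = 2*Z (J(Z) = Z + Z = 2*Z)
g(P, v) = (2 - P)/P
N(L, M) = 3 + 1/(4 + (2 - L)/L)
N(-4, -6)*29 - 38 = (2*(3 + 5*(-4))/(2 + 3*(-4)))*29 - 38 = (2*(3 - 20)/(2 - 12))*29 - 38 = (2*(-17)/(-10))*29 - 38 = (2*(-1/10)*(-17))*29 - 38 = (17/5)*29 - 38 = 493/5 - 38 = 303/5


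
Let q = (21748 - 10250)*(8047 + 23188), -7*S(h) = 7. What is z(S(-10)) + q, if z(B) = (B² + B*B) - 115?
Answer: 359139917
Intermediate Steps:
S(h) = -1 (S(h) = -⅐*7 = -1)
z(B) = -115 + 2*B² (z(B) = (B² + B²) - 115 = 2*B² - 115 = -115 + 2*B²)
q = 359140030 (q = 11498*31235 = 359140030)
z(S(-10)) + q = (-115 + 2*(-1)²) + 359140030 = (-115 + 2*1) + 359140030 = (-115 + 2) + 359140030 = -113 + 359140030 = 359139917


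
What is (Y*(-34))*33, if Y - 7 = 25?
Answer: -35904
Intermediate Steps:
Y = 32 (Y = 7 + 25 = 32)
(Y*(-34))*33 = (32*(-34))*33 = -1088*33 = -35904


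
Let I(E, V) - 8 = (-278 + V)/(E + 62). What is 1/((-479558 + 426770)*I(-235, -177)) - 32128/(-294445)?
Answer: 3118843157911/28583876131740 ≈ 0.10911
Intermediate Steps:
I(E, V) = 8 + (-278 + V)/(62 + E) (I(E, V) = 8 + (-278 + V)/(E + 62) = 8 + (-278 + V)/(62 + E))
1/((-479558 + 426770)*I(-235, -177)) - 32128/(-294445) = 1/((-479558 + 426770)*(((218 - 177 + 8*(-235))/(62 - 235)))) - 32128/(-294445) = 1/((-52788)*(((218 - 177 - 1880)/(-173)))) - 32128*(-1/294445) = -1/(52788*((-1/173*(-1839)))) + 32128/294445 = -1/(52788*1839/173) + 32128/294445 = -1/52788*173/1839 + 32128/294445 = -173/97077132 + 32128/294445 = 3118843157911/28583876131740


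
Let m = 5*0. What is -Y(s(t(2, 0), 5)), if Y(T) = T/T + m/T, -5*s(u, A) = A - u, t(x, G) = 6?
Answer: -1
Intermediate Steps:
s(u, A) = -A/5 + u/5 (s(u, A) = -(A - u)/5 = -A/5 + u/5)
m = 0
Y(T) = 1 (Y(T) = T/T + 0/T = 1 + 0 = 1)
-Y(s(t(2, 0), 5)) = -1*1 = -1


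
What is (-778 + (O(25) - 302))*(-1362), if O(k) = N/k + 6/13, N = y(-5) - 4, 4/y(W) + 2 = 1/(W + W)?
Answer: 3345735748/2275 ≈ 1.4707e+6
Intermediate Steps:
y(W) = 4/(-2 + 1/(2*W)) (y(W) = 4/(-2 + 1/(W + W)) = 4/(-2 + 1/(2*W)))
N = -124/21 (N = -8*(-5)/(-1 + 4*(-5)) - 4 = -8*(-5)/(-1 - 20) - 4 = -8*(-5)/(-21) - 4 = -8*(-5)*(-1/21) - 4 = -40/21 - 4 = -124/21 ≈ -5.9048)
O(k) = 6/13 - 124/(21*k) (O(k) = -124/(21*k) + 6/13 = 6/13 - 124/(21*k))
(-778 + (O(25) - 302))*(-1362) = (-778 + ((2/273)*(-806 + 63*25)/25 - 302))*(-1362) = (-778 + ((2/273)*(1/25)*(-806 + 1575) - 302))*(-1362) = (-778 + ((2/273)*(1/25)*769 - 302))*(-1362) = (-778 + (1538/6825 - 302))*(-1362) = (-778 - 2059612/6825)*(-1362) = -7369462/6825*(-1362) = 3345735748/2275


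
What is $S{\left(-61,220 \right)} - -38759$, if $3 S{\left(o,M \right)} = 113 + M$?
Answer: $38870$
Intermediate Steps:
$S{\left(o,M \right)} = \frac{113}{3} + \frac{M}{3}$ ($S{\left(o,M \right)} = \frac{113 + M}{3} = \frac{113}{3} + \frac{M}{3}$)
$S{\left(-61,220 \right)} - -38759 = \left(\frac{113}{3} + \frac{1}{3} \cdot 220\right) - -38759 = \left(\frac{113}{3} + \frac{220}{3}\right) + 38759 = 111 + 38759 = 38870$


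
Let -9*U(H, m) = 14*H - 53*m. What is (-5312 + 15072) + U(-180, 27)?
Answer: 10199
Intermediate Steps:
U(H, m) = -14*H/9 + 53*m/9 (U(H, m) = -(14*H - 53*m)/9 = -(-53*m + 14*H)/9 = -14*H/9 + 53*m/9)
(-5312 + 15072) + U(-180, 27) = (-5312 + 15072) + (-14/9*(-180) + (53/9)*27) = 9760 + (280 + 159) = 9760 + 439 = 10199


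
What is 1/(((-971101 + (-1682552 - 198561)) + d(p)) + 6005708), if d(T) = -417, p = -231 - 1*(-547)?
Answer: 1/3153077 ≈ 3.1715e-7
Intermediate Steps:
p = 316 (p = -231 + 547 = 316)
1/(((-971101 + (-1682552 - 198561)) + d(p)) + 6005708) = 1/(((-971101 + (-1682552 - 198561)) - 417) + 6005708) = 1/(((-971101 - 1881113) - 417) + 6005708) = 1/((-2852214 - 417) + 6005708) = 1/(-2852631 + 6005708) = 1/3153077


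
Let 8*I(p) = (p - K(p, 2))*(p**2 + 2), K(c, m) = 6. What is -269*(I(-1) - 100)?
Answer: 220849/8 ≈ 27606.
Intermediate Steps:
I(p) = (-6 + p)*(2 + p**2)/8 (I(p) = ((p - 1*6)*(p**2 + 2))/8 = ((p - 6)*(2 + p**2))/8 = ((-6 + p)*(2 + p**2))/8 = (-6 + p)*(2 + p**2)/8)
-269*(I(-1) - 100) = -269*((-3/2 - 3/4*(-1)**2 + (1/4)*(-1) + (1/8)*(-1)**3) - 100) = -269*((-3/2 - 3/4*1 - 1/4 + (1/8)*(-1)) - 100) = -269*((-3/2 - 3/4 - 1/4 - 1/8) - 100) = -269*(-21/8 - 100) = -269*(-821/8) = 220849/8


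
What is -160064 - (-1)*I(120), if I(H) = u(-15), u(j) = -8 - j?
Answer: -160057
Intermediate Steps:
I(H) = 7 (I(H) = -8 - 1*(-15) = -8 + 15 = 7)
-160064 - (-1)*I(120) = -160064 - (-1)*7 = -160064 - 1*(-7) = -160064 + 7 = -160057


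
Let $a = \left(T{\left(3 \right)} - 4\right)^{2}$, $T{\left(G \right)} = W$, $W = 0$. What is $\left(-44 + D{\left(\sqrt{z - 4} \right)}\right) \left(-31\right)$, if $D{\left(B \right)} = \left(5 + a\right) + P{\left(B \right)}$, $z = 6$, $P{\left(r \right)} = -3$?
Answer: $806$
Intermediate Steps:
$T{\left(G \right)} = 0$
$a = 16$ ($a = \left(0 - 4\right)^{2} = \left(-4\right)^{2} = 16$)
$D{\left(B \right)} = 18$ ($D{\left(B \right)} = \left(5 + 16\right) - 3 = 21 - 3 = 18$)
$\left(-44 + D{\left(\sqrt{z - 4} \right)}\right) \left(-31\right) = \left(-44 + 18\right) \left(-31\right) = \left(-26\right) \left(-31\right) = 806$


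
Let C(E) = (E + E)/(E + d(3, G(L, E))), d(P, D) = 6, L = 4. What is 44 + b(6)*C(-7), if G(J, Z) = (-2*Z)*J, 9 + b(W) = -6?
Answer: -166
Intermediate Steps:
b(W) = -15 (b(W) = -9 - 6 = -15)
G(J, Z) = -2*J*Z
C(E) = 2*E/(6 + E) (C(E) = (E + E)/(E + 6) = (2*E)/(6 + E) = 2*E/(6 + E))
44 + b(6)*C(-7) = 44 - 30*(-7)/(6 - 7) = 44 - 30*(-7)/(-1) = 44 - 30*(-7)*(-1) = 44 - 15*14 = 44 - 210 = -166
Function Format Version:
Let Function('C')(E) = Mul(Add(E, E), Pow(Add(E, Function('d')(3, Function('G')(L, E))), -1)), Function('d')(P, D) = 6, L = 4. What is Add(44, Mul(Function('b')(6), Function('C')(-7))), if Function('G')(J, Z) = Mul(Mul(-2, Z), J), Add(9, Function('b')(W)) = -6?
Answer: -166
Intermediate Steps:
Function('b')(W) = -15 (Function('b')(W) = Add(-9, -6) = -15)
Function('G')(J, Z) = Mul(-2, J, Z)
Function('C')(E) = Mul(2, E, Pow(Add(6, E), -1)) (Function('C')(E) = Mul(Add(E, E), Pow(Add(E, 6), -1)) = Mul(Mul(2, E), Pow(Add(6, E), -1)) = Mul(2, E, Pow(Add(6, E), -1)))
Add(44, Mul(Function('b')(6), Function('C')(-7))) = Add(44, Mul(-15, Mul(2, -7, Pow(Add(6, -7), -1)))) = Add(44, Mul(-15, Mul(2, -7, Pow(-1, -1)))) = Add(44, Mul(-15, Mul(2, -7, -1))) = Add(44, Mul(-15, 14)) = Add(44, -210) = -166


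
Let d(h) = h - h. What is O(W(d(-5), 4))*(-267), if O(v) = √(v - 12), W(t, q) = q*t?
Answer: -534*I*√3 ≈ -924.92*I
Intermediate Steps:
d(h) = 0
O(v) = √(-12 + v)
O(W(d(-5), 4))*(-267) = √(-12 + 4*0)*(-267) = √(-12 + 0)*(-267) = √(-12)*(-267) = (2*I*√3)*(-267) = -534*I*√3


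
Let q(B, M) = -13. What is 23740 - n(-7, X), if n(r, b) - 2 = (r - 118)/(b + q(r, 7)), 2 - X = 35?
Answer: 1091823/46 ≈ 23735.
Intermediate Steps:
X = -33 (X = 2 - 1*35 = 2 - 35 = -33)
n(r, b) = 2 + (-118 + r)/(-13 + b) (n(r, b) = 2 + (r - 118)/(b - 13) = 2 + (-118 + r)/(-13 + b))
23740 - n(-7, X) = 23740 - (-144 - 7 + 2*(-33))/(-13 - 33) = 23740 - (-144 - 7 - 66)/(-46) = 23740 - (-1)*(-217)/46 = 23740 - 1*217/46 = 23740 - 217/46 = 1091823/46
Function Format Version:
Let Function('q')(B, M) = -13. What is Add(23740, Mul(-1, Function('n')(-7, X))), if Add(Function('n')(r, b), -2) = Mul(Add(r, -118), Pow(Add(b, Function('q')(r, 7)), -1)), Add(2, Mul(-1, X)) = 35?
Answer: Rational(1091823, 46) ≈ 23735.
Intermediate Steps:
X = -33 (X = Add(2, Mul(-1, 35)) = Add(2, -35) = -33)
Function('n')(r, b) = Add(2, Mul(Pow(Add(-13, b), -1), Add(-118, r))) (Function('n')(r, b) = Add(2, Mul(Add(r, -118), Pow(Add(b, -13), -1))) = Add(2, Mul(Add(-118, r), Pow(Add(-13, b), -1))) = Add(2, Mul(Pow(Add(-13, b), -1), Add(-118, r))))
Add(23740, Mul(-1, Function('n')(-7, X))) = Add(23740, Mul(-1, Mul(Pow(Add(-13, -33), -1), Add(-144, -7, Mul(2, -33))))) = Add(23740, Mul(-1, Mul(Pow(-46, -1), Add(-144, -7, -66)))) = Add(23740, Mul(-1, Mul(Rational(-1, 46), -217))) = Add(23740, Mul(-1, Rational(217, 46))) = Add(23740, Rational(-217, 46)) = Rational(1091823, 46)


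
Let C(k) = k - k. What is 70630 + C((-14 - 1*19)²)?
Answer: 70630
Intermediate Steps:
C(k) = 0
70630 + C((-14 - 1*19)²) = 70630 + 0 = 70630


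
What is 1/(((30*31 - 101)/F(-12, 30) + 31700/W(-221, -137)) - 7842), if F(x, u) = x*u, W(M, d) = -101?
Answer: -36360/296630849 ≈ -0.00012258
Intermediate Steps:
F(x, u) = u*x
1/(((30*31 - 101)/F(-12, 30) + 31700/W(-221, -137)) - 7842) = 1/(((30*31 - 101)/((30*(-12))) + 31700/(-101)) - 7842) = 1/(((930 - 101)/(-360) + 31700*(-1/101)) - 7842) = 1/((829*(-1/360) - 31700/101) - 7842) = 1/((-829/360 - 31700/101) - 7842) = 1/(-11495729/36360 - 7842) = 1/(-296630849/36360) = -36360/296630849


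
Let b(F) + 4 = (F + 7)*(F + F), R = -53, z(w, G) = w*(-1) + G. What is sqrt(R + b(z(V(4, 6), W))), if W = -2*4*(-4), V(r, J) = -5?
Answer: sqrt(3199) ≈ 56.560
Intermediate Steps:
W = 32 (W = -8*(-4) = 32)
z(w, G) = G - w (z(w, G) = -w + G = G - w)
b(F) = -4 + 2*F*(7 + F) (b(F) = -4 + (F + 7)*(F + F) = -4 + (7 + F)*(2*F) = -4 + 2*F*(7 + F))
sqrt(R + b(z(V(4, 6), W))) = sqrt(-53 + (-4 + 2*(32 - 1*(-5))**2 + 14*(32 - 1*(-5)))) = sqrt(-53 + (-4 + 2*(32 + 5)**2 + 14*(32 + 5))) = sqrt(-53 + (-4 + 2*37**2 + 14*37)) = sqrt(-53 + (-4 + 2*1369 + 518)) = sqrt(-53 + (-4 + 2738 + 518)) = sqrt(-53 + 3252) = sqrt(3199)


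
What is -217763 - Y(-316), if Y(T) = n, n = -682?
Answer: -217081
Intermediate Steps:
Y(T) = -682
-217763 - Y(-316) = -217763 - 1*(-682) = -217763 + 682 = -217081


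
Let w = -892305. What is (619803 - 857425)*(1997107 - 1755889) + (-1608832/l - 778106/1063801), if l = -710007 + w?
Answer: -12212760816392583742774/213067638489 ≈ -5.7319e+10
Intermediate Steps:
l = -1602312 (l = -710007 - 892305 = -1602312)
(619803 - 857425)*(1997107 - 1755889) + (-1608832/l - 778106/1063801) = (619803 - 857425)*(1997107 - 1755889) + (-1608832/(-1602312) - 778106/1063801) = -237622*241218 + (-1608832*(-1/1602312) - 778106*1/1063801) = -57318703596 + (201104/200289 - 778106/1063801) = -57318703596 + 58088563670/213067638489 = -12212760816392583742774/213067638489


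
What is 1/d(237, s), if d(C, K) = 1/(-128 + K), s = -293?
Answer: -421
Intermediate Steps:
1/d(237, s) = 1/(1/(-128 - 293)) = 1/(1/(-421)) = 1/(-1/421) = -421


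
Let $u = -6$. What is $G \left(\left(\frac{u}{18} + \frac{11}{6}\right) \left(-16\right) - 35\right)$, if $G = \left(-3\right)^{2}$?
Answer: $-531$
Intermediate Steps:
$G = 9$
$G \left(\left(\frac{u}{18} + \frac{11}{6}\right) \left(-16\right) - 35\right) = 9 \left(\left(- \frac{6}{18} + \frac{11}{6}\right) \left(-16\right) - 35\right) = 9 \left(\left(\left(-6\right) \frac{1}{18} + 11 \cdot \frac{1}{6}\right) \left(-16\right) - 35\right) = 9 \left(\left(- \frac{1}{3} + \frac{11}{6}\right) \left(-16\right) - 35\right) = 9 \left(\frac{3}{2} \left(-16\right) - 35\right) = 9 \left(-24 - 35\right) = 9 \left(-59\right) = -531$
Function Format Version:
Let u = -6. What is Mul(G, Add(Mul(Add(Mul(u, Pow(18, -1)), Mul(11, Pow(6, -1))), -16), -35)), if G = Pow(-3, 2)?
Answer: -531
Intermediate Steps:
G = 9
Mul(G, Add(Mul(Add(Mul(u, Pow(18, -1)), Mul(11, Pow(6, -1))), -16), -35)) = Mul(9, Add(Mul(Add(Mul(-6, Pow(18, -1)), Mul(11, Pow(6, -1))), -16), -35)) = Mul(9, Add(Mul(Add(Mul(-6, Rational(1, 18)), Mul(11, Rational(1, 6))), -16), -35)) = Mul(9, Add(Mul(Add(Rational(-1, 3), Rational(11, 6)), -16), -35)) = Mul(9, Add(Mul(Rational(3, 2), -16), -35)) = Mul(9, Add(-24, -35)) = Mul(9, -59) = -531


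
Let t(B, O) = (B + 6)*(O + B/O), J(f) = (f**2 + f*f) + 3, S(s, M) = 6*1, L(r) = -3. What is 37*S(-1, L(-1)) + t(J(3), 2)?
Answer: 1119/2 ≈ 559.50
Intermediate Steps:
S(s, M) = 6
J(f) = 3 + 2*f**2 (J(f) = (f**2 + f**2) + 3 = 2*f**2 + 3 = 3 + 2*f**2)
t(B, O) = (6 + B)*(O + B/O)
37*S(-1, L(-1)) + t(J(3), 2) = 37*6 + ((3 + 2*3**2)**2 + 6*(3 + 2*3**2) + 2**2*(6 + (3 + 2*3**2)))/2 = 222 + ((3 + 2*9)**2 + 6*(3 + 2*9) + 4*(6 + (3 + 2*9)))/2 = 222 + ((3 + 18)**2 + 6*(3 + 18) + 4*(6 + (3 + 18)))/2 = 222 + (21**2 + 6*21 + 4*(6 + 21))/2 = 222 + (441 + 126 + 4*27)/2 = 222 + (441 + 126 + 108)/2 = 222 + (1/2)*675 = 222 + 675/2 = 1119/2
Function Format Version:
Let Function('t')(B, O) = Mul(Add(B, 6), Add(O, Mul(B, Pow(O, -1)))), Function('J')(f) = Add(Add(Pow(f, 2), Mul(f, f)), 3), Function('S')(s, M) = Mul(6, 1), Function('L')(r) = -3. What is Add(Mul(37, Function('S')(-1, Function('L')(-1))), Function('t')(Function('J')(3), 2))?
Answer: Rational(1119, 2) ≈ 559.50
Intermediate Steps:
Function('S')(s, M) = 6
Function('J')(f) = Add(3, Mul(2, Pow(f, 2))) (Function('J')(f) = Add(Add(Pow(f, 2), Pow(f, 2)), 3) = Add(Mul(2, Pow(f, 2)), 3) = Add(3, Mul(2, Pow(f, 2))))
Function('t')(B, O) = Mul(Add(6, B), Add(O, Mul(B, Pow(O, -1))))
Add(Mul(37, Function('S')(-1, Function('L')(-1))), Function('t')(Function('J')(3), 2)) = Add(Mul(37, 6), Mul(Pow(2, -1), Add(Pow(Add(3, Mul(2, Pow(3, 2))), 2), Mul(6, Add(3, Mul(2, Pow(3, 2)))), Mul(Pow(2, 2), Add(6, Add(3, Mul(2, Pow(3, 2)))))))) = Add(222, Mul(Rational(1, 2), Add(Pow(Add(3, Mul(2, 9)), 2), Mul(6, Add(3, Mul(2, 9))), Mul(4, Add(6, Add(3, Mul(2, 9))))))) = Add(222, Mul(Rational(1, 2), Add(Pow(Add(3, 18), 2), Mul(6, Add(3, 18)), Mul(4, Add(6, Add(3, 18)))))) = Add(222, Mul(Rational(1, 2), Add(Pow(21, 2), Mul(6, 21), Mul(4, Add(6, 21))))) = Add(222, Mul(Rational(1, 2), Add(441, 126, Mul(4, 27)))) = Add(222, Mul(Rational(1, 2), Add(441, 126, 108))) = Add(222, Mul(Rational(1, 2), 675)) = Add(222, Rational(675, 2)) = Rational(1119, 2)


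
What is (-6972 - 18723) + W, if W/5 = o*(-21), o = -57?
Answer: -19710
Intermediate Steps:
W = 5985 (W = 5*(-57*(-21)) = 5*1197 = 5985)
(-6972 - 18723) + W = (-6972 - 18723) + 5985 = -25695 + 5985 = -19710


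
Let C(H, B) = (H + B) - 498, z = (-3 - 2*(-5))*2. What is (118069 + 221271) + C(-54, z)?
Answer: 338802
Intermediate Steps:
z = 14 (z = (-3 + 10)*2 = 7*2 = 14)
C(H, B) = -498 + B + H (C(H, B) = (B + H) - 498 = -498 + B + H)
(118069 + 221271) + C(-54, z) = (118069 + 221271) + (-498 + 14 - 54) = 339340 - 538 = 338802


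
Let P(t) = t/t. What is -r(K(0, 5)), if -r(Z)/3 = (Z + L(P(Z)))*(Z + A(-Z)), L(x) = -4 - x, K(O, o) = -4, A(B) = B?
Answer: 0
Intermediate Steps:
P(t) = 1
r(Z) = 0 (r(Z) = -3*(Z + (-4 - 1*1))*(Z - Z) = -3*(Z + (-4 - 1))*0 = -3*(Z - 5)*0 = -3*(-5 + Z)*0 = -3*0 = 0)
-r(K(0, 5)) = -1*0 = 0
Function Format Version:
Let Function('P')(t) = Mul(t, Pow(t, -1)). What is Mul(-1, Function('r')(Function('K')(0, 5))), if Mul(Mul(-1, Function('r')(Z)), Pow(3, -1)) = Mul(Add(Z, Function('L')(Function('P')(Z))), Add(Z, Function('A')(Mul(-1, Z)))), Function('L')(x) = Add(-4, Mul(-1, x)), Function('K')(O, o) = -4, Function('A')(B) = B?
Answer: 0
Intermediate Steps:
Function('P')(t) = 1
Function('r')(Z) = 0 (Function('r')(Z) = Mul(-3, Mul(Add(Z, Add(-4, Mul(-1, 1))), Add(Z, Mul(-1, Z)))) = Mul(-3, Mul(Add(Z, Add(-4, -1)), 0)) = Mul(-3, Mul(Add(Z, -5), 0)) = Mul(-3, Mul(Add(-5, Z), 0)) = Mul(-3, 0) = 0)
Mul(-1, Function('r')(Function('K')(0, 5))) = Mul(-1, 0) = 0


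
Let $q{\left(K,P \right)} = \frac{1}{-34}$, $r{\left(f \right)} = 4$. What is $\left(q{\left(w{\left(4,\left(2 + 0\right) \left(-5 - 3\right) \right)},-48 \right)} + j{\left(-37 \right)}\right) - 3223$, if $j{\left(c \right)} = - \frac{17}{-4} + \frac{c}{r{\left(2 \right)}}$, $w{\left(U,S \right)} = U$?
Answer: $- \frac{109753}{34} \approx -3228.0$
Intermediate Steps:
$q{\left(K,P \right)} = - \frac{1}{34}$
$j{\left(c \right)} = \frac{17}{4} + \frac{c}{4}$ ($j{\left(c \right)} = - \frac{17}{-4} + \frac{c}{4} = \left(-17\right) \left(- \frac{1}{4}\right) + c \frac{1}{4} = \frac{17}{4} + \frac{c}{4}$)
$\left(q{\left(w{\left(4,\left(2 + 0\right) \left(-5 - 3\right) \right)},-48 \right)} + j{\left(-37 \right)}\right) - 3223 = \left(- \frac{1}{34} + \left(\frac{17}{4} + \frac{1}{4} \left(-37\right)\right)\right) - 3223 = \left(- \frac{1}{34} + \left(\frac{17}{4} - \frac{37}{4}\right)\right) - 3223 = \left(- \frac{1}{34} - 5\right) - 3223 = - \frac{171}{34} - 3223 = - \frac{109753}{34}$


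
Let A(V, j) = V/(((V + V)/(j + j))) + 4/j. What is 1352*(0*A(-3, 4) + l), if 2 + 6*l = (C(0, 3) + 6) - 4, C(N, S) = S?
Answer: 676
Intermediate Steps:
l = 1/2 (l = -1/3 + ((3 + 6) - 4)/6 = -1/3 + (9 - 4)/6 = -1/3 + (1/6)*5 = -1/3 + 5/6 = 1/2 ≈ 0.50000)
A(V, j) = j + 4/j (A(V, j) = V/(((2*V)/((2*j)))) + 4/j = V/(((2*V)*(1/(2*j)))) + 4/j = V/((V/j)) + 4/j = V*(j/V) + 4/j = j + 4/j)
1352*(0*A(-3, 4) + l) = 1352*(0*(4 + 4/4) + 1/2) = 1352*(0*(4 + 4*(1/4)) + 1/2) = 1352*(0*(4 + 1) + 1/2) = 1352*(0*5 + 1/2) = 1352*(0 + 1/2) = 1352*(1/2) = 676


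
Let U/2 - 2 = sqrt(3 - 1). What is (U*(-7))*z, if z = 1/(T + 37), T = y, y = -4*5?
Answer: -28/17 - 14*sqrt(2)/17 ≈ -2.8117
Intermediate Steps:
y = -20
U = 4 + 2*sqrt(2) (U = 4 + 2*sqrt(3 - 1) = 4 + 2*sqrt(2) ≈ 6.8284)
T = -20
z = 1/17 (z = 1/(-20 + 37) = 1/17 ≈ 0.058824)
(U*(-7))*z = ((4 + 2*sqrt(2))*(-7))*(1/17) = (-28 - 14*sqrt(2))*(1/17) = -28/17 - 14*sqrt(2)/17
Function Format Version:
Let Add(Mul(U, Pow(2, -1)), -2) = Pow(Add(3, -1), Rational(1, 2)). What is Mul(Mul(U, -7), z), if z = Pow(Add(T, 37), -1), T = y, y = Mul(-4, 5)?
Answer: Add(Rational(-28, 17), Mul(Rational(-14, 17), Pow(2, Rational(1, 2)))) ≈ -2.8117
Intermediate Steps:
y = -20
U = Add(4, Mul(2, Pow(2, Rational(1, 2)))) (U = Add(4, Mul(2, Pow(Add(3, -1), Rational(1, 2)))) = Add(4, Mul(2, Pow(2, Rational(1, 2)))) ≈ 6.8284)
T = -20
z = Rational(1, 17) (z = Pow(Add(-20, 37), -1) = Pow(17, -1) = Rational(1, 17) ≈ 0.058824)
Mul(Mul(U, -7), z) = Mul(Mul(Add(4, Mul(2, Pow(2, Rational(1, 2)))), -7), Rational(1, 17)) = Mul(Add(-28, Mul(-14, Pow(2, Rational(1, 2)))), Rational(1, 17)) = Add(Rational(-28, 17), Mul(Rational(-14, 17), Pow(2, Rational(1, 2))))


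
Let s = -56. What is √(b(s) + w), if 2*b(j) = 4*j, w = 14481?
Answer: √14369 ≈ 119.87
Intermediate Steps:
b(j) = 2*j (b(j) = (4*j)/2 = 2*j)
√(b(s) + w) = √(2*(-56) + 14481) = √(-112 + 14481) = √14369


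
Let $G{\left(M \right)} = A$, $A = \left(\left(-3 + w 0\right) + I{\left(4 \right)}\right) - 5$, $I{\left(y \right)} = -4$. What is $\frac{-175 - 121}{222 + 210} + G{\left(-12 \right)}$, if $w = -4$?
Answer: $- \frac{685}{54} \approx -12.685$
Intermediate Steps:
$A = -12$ ($A = \left(\left(-3 - 0\right) - 4\right) - 5 = \left(\left(-3 + 0\right) - 4\right) - 5 = \left(-3 - 4\right) - 5 = -7 - 5 = -12$)
$G{\left(M \right)} = -12$
$\frac{-175 - 121}{222 + 210} + G{\left(-12 \right)} = \frac{-175 - 121}{222 + 210} - 12 = - \frac{296}{432} - 12 = \left(-296\right) \frac{1}{432} - 12 = - \frac{37}{54} - 12 = - \frac{685}{54}$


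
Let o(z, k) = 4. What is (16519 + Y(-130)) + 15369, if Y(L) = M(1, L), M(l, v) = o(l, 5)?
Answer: 31892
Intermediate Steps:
M(l, v) = 4
Y(L) = 4
(16519 + Y(-130)) + 15369 = (16519 + 4) + 15369 = 16523 + 15369 = 31892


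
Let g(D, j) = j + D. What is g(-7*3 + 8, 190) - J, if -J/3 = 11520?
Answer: 34737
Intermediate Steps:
J = -34560 (J = -3*11520 = -34560)
g(D, j) = D + j
g(-7*3 + 8, 190) - J = ((-7*3 + 8) + 190) - 1*(-34560) = ((-21 + 8) + 190) + 34560 = (-13 + 190) + 34560 = 177 + 34560 = 34737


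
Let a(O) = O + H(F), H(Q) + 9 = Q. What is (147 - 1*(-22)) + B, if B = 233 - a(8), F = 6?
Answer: 397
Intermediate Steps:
H(Q) = -9 + Q
a(O) = -3 + O (a(O) = O + (-9 + 6) = O - 3 = -3 + O)
B = 228 (B = 233 - (-3 + 8) = 233 - 1*5 = 233 - 5 = 228)
(147 - 1*(-22)) + B = (147 - 1*(-22)) + 228 = (147 + 22) + 228 = 169 + 228 = 397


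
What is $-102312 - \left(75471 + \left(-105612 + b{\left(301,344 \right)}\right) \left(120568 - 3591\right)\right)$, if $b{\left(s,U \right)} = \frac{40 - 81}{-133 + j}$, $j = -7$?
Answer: $\frac{247079257669}{20} \approx 1.2354 \cdot 10^{10}$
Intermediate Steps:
$b{\left(s,U \right)} = \frac{41}{140}$ ($b{\left(s,U \right)} = \frac{40 - 81}{-133 - 7} = - \frac{41}{-140} = \left(-41\right) \left(- \frac{1}{140}\right) = \frac{41}{140}$)
$-102312 - \left(75471 + \left(-105612 + b{\left(301,344 \right)}\right) \left(120568 - 3591\right)\right) = -102312 - \left(75471 + \left(-105612 + \frac{41}{140}\right) \left(120568 - 3591\right)\right) = -102312 - \left(75471 - \frac{247082813329}{20}\right) = -102312 - - \frac{247081303909}{20} = -102312 + \left(-75471 + \frac{247082813329}{20}\right) = -102312 + \frac{247081303909}{20} = \frac{247079257669}{20}$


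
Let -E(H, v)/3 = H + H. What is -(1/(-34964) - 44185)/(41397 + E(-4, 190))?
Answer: 514961447/482747948 ≈ 1.0667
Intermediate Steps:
E(H, v) = -6*H (E(H, v) = -3*(H + H) = -6*H)
-(1/(-34964) - 44185)/(41397 + E(-4, 190)) = -(1/(-34964) - 44185)/(41397 - 6*(-4)) = -(-1/34964 - 44185)/(41397 + 24) = -(-1544884341)/(34964*41421) = -1*(-514961447/482747948) = 514961447/482747948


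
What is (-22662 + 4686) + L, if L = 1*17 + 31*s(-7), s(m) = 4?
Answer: -17835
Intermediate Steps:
L = 141 (L = 1*17 + 31*4 = 17 + 124 = 141)
(-22662 + 4686) + L = (-22662 + 4686) + 141 = -17976 + 141 = -17835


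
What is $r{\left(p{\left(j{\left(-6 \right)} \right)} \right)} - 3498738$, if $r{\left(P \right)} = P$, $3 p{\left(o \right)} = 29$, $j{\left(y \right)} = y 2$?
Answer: $- \frac{10496185}{3} \approx -3.4987 \cdot 10^{6}$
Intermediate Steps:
$j{\left(y \right)} = 2 y$
$p{\left(o \right)} = \frac{29}{3}$ ($p{\left(o \right)} = \frac{1}{3} \cdot 29 = \frac{29}{3}$)
$r{\left(p{\left(j{\left(-6 \right)} \right)} \right)} - 3498738 = \frac{29}{3} - 3498738 = - \frac{10496185}{3}$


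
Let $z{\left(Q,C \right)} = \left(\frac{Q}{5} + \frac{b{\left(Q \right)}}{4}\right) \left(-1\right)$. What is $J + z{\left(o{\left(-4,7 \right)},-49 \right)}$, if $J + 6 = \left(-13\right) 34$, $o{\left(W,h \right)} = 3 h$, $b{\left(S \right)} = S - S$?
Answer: $- \frac{2261}{5} \approx -452.2$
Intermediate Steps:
$b{\left(S \right)} = 0$
$z{\left(Q,C \right)} = - \frac{Q}{5}$ ($z{\left(Q,C \right)} = \left(\frac{Q}{5} + \frac{0}{4}\right) \left(-1\right) = \left(Q \frac{1}{5} + 0 \cdot \frac{1}{4}\right) \left(-1\right) = \left(\frac{Q}{5} + 0\right) \left(-1\right) = \frac{Q}{5} \left(-1\right) = - \frac{Q}{5}$)
$J = -448$ ($J = -6 - 442 = -448$)
$J + z{\left(o{\left(-4,7 \right)},-49 \right)} = -448 - \frac{3 \cdot 7}{5} = -448 - \frac{21}{5} = - \frac{2261}{5}$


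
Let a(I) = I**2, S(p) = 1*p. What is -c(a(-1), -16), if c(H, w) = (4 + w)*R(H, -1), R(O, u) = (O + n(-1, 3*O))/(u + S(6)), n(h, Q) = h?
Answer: 0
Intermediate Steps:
S(p) = p
R(O, u) = (-1 + O)/(6 + u) (R(O, u) = (O - 1)/(u + 6) = (-1 + O)/(6 + u))
c(H, w) = (4 + w)*(-1/5 + H/5) (c(H, w) = (4 + w)*((-1 + H)/(6 - 1)) = (4 + w)*((-1 + H)/5) = (4 + w)*(-1/5 + H/5))
-c(a(-1), -16) = -(-1 + (-1)**2)*(4 - 16)/5 = -(-1 + 1)*(-12)/5 = -0*(-12)/5 = -1*0 = 0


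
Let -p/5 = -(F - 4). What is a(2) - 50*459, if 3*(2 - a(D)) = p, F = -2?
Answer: -22938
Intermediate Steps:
p = -30 (p = -(-5)*(-2 - 4) = -(-5)*(-6) = -5*6 = -30)
a(D) = 12 (a(D) = 2 - ⅓*(-30) = 2 + 10 = 12)
a(2) - 50*459 = 12 - 50*459 = 12 - 22950 = -22938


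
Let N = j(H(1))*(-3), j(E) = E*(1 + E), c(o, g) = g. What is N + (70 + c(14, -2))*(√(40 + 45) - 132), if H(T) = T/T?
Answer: -8982 + 68*√85 ≈ -8355.1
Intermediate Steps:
H(T) = 1
N = -6 (N = (1*(1 + 1))*(-3) = (1*2)*(-3) = 2*(-3) = -6)
N + (70 + c(14, -2))*(√(40 + 45) - 132) = -6 + (70 - 2)*(√(40 + 45) - 132) = -6 + 68*(√85 - 132) = -6 + 68*(-132 + √85) = -6 + (-8976 + 68*√85) = -8982 + 68*√85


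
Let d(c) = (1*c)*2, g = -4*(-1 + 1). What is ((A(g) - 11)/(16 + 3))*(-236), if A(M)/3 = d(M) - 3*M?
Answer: 2596/19 ≈ 136.63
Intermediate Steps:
g = 0 (g = -4*0 = 0)
d(c) = 2*c (d(c) = c*2 = 2*c)
A(M) = -3*M (A(M) = 3*(2*M - 3*M) = 3*(-M) = -3*M)
((A(g) - 11)/(16 + 3))*(-236) = ((-3*0 - 11)/(16 + 3))*(-236) = ((0 - 11)/19)*(-236) = -11*1/19*(-236) = -11/19*(-236) = 2596/19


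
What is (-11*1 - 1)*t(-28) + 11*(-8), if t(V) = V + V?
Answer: 584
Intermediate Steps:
t(V) = 2*V
(-11*1 - 1)*t(-28) + 11*(-8) = (-11*1 - 1)*(2*(-28)) + 11*(-8) = (-11 - 1)*(-56) - 88 = -12*(-56) - 88 = 672 - 88 = 584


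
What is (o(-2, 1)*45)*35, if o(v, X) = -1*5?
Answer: -7875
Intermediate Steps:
o(v, X) = -5
(o(-2, 1)*45)*35 = -5*45*35 = -225*35 = -7875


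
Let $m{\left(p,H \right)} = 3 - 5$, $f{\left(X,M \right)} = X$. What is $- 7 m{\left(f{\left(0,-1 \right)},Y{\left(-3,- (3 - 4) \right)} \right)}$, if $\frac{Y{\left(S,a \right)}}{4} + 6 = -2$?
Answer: $14$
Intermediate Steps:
$Y{\left(S,a \right)} = -32$ ($Y{\left(S,a \right)} = -24 + 4 \left(-2\right) = -24 - 8 = -32$)
$m{\left(p,H \right)} = -2$
$- 7 m{\left(f{\left(0,-1 \right)},Y{\left(-3,- (3 - 4) \right)} \right)} = \left(-7\right) \left(-2\right) = 14$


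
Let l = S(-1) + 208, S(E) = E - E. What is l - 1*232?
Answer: -24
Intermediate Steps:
S(E) = 0
l = 208 (l = 0 + 208 = 208)
l - 1*232 = 208 - 1*232 = 208 - 232 = -24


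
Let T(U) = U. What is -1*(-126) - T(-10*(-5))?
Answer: 76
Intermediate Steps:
-1*(-126) - T(-10*(-5)) = -1*(-126) - (-10)*(-5) = 126 - 1*50 = 126 - 50 = 76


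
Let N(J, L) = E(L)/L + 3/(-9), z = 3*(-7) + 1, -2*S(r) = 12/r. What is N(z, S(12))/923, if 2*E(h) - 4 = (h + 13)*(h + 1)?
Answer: -127/11076 ≈ -0.011466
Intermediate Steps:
S(r) = -6/r
E(h) = 2 + (1 + h)*(13 + h)/2 (E(h) = 2 + ((h + 13)*(h + 1))/2 = 2 + ((13 + h)*(1 + h))/2 = 2 + ((1 + h)*(13 + h))/2 = 2 + (1 + h)*(13 + h)/2)
z = -20 (z = -21 + 1 = -20)
N(J, L) = -⅓ + (17/2 + L²/2 + 7*L)/L (N(J, L) = (17/2 + L²/2 + 7*L)/L + 3/(-9) = (17/2 + L²/2 + 7*L)/L + 3*(-⅑) = (17/2 + L²/2 + 7*L)/L - ⅓ = -⅓ + (17/2 + L²/2 + 7*L)/L)
N(z, S(12))/923 = (20/3 + (-6/12)/2 + 17/(2*((-6/12))))/923 = (20/3 + (-6*1/12)/2 + 17/(2*((-6*1/12))))*(1/923) = (20/3 + (½)*(-½) + 17/(2*(-½)))*(1/923) = (20/3 - ¼ + (17/2)*(-2))*(1/923) = (20/3 - ¼ - 17)*(1/923) = -127/12*1/923 = -127/11076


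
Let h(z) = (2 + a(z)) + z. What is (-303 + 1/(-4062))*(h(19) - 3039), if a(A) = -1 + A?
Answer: 615393500/677 ≈ 9.0900e+5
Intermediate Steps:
h(z) = 1 + 2*z (h(z) = (2 + (-1 + z)) + z = (1 + z) + z = 1 + 2*z)
(-303 + 1/(-4062))*(h(19) - 3039) = (-303 + 1/(-4062))*((1 + 2*19) - 3039) = (-303 - 1/4062)*((1 + 38) - 3039) = -1230787*(39 - 3039)/4062 = -1230787/4062*(-3000) = 615393500/677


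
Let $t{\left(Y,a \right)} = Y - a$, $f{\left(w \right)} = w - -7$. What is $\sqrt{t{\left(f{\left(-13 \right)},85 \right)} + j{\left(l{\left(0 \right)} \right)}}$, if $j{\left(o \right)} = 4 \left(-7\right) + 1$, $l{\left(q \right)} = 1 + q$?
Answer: $i \sqrt{118} \approx 10.863 i$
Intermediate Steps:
$f{\left(w \right)} = 7 + w$ ($f{\left(w \right)} = w + 7 = 7 + w$)
$j{\left(o \right)} = -27$ ($j{\left(o \right)} = -28 + 1 = -27$)
$\sqrt{t{\left(f{\left(-13 \right)},85 \right)} + j{\left(l{\left(0 \right)} \right)}} = \sqrt{\left(\left(7 - 13\right) - 85\right) - 27} = \sqrt{\left(-6 - 85\right) - 27} = \sqrt{-91 - 27} = \sqrt{-118} = i \sqrt{118}$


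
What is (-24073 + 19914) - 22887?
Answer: -27046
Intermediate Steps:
(-24073 + 19914) - 22887 = -4159 - 22887 = -27046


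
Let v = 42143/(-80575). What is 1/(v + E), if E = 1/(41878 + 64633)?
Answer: -8582123825/4488612498 ≈ -1.9120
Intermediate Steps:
v = -42143/80575 (v = 42143*(-1/80575) = -42143/80575 ≈ -0.52303)
E = 1/106511 ≈ 9.3887e-6
1/(v + E) = 1/(-42143/80575 + 1/106511) = 1/(-4488612498/8582123825) = -8582123825/4488612498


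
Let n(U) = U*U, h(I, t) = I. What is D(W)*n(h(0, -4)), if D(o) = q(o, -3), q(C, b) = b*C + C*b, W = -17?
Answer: 0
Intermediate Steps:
n(U) = U**2
q(C, b) = 2*C*b (q(C, b) = C*b + C*b = 2*C*b)
D(o) = -6*o (D(o) = 2*o*(-3) = -6*o)
D(W)*n(h(0, -4)) = -6*(-17)*0**2 = 102*0 = 0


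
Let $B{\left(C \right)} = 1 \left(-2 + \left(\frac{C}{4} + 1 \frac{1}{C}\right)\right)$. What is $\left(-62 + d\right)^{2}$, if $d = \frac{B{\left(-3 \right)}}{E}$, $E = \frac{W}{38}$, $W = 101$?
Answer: $\frac{1464975625}{367236} \approx 3989.2$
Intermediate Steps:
$B{\left(C \right)} = -2 + \frac{1}{C} + \frac{C}{4}$ ($B{\left(C \right)} = 1 \left(-2 + \left(C \frac{1}{4} + \frac{1}{C}\right)\right) = 1 \left(-2 + \left(\frac{C}{4} + \frac{1}{C}\right)\right) = 1 \left(-2 + \left(\frac{1}{C} + \frac{C}{4}\right)\right) = 1 \left(-2 + \frac{1}{C} + \frac{C}{4}\right) = -2 + \frac{1}{C} + \frac{C}{4}$)
$E = \frac{101}{38} \approx 2.6579$
$d = - \frac{703}{606}$ ($d = \frac{-2 + \frac{1}{-3} + \frac{1}{4} \left(-3\right)}{\frac{101}{38}} = \left(-2 - \frac{1}{3} - \frac{3}{4}\right) \frac{38}{101} = \left(- \frac{37}{12}\right) \frac{38}{101} = - \frac{703}{606} \approx -1.1601$)
$\left(-62 + d\right)^{2} = \left(-62 - \frac{703}{606}\right)^{2} = \left(- \frac{38275}{606}\right)^{2} = \frac{1464975625}{367236}$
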